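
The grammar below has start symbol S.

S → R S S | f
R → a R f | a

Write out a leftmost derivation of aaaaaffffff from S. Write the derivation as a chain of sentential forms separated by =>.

S => RSS   [S → R S S]
RSS => aSS   [R → a]
aSS => aRSSS   [S → R S S]
aRSSS => aaRfSSS   [R → a R f]
aaRfSSS => aaaRffSSS   [R → a R f]
aaaRffSSS => aaaaRfffSSS   [R → a R f]
aaaaRfffSSS => aaaaafffSSS   [R → a]
aaaaafffSSS => aaaaaffffSS   [S → f]
aaaaaffffSS => aaaaafffffS   [S → f]
aaaaafffffS => aaaaaffffff   [S → f]

S=>RSS=>aSS=>aRSSS=>aaRfSSS=>aaaRffSSS=>aaaaRfffSSS=>aaaaafffSSS=>aaaaaffffSS=>aaaaafffffS=>aaaaaffffff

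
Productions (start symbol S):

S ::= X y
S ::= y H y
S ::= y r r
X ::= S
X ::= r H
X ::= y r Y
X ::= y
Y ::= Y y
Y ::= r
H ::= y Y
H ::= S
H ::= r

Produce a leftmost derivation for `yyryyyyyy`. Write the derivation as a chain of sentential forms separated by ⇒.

S ⇒ Xy ⇒ Sy ⇒ yHyy ⇒ yyYyy ⇒ yyYyyy ⇒ yyYyyyy ⇒ yyYyyyyy ⇒ yyYyyyyyy ⇒ yyryyyyyy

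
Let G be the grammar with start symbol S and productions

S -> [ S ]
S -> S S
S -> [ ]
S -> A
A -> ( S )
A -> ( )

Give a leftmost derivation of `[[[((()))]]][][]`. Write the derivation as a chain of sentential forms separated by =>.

S => SS => [S]S => [[S]]S => [[[S]]]S => [[[A]]]S => [[[(S)]]]S => [[[(A)]]]S => [[[((S))]]]S => [[[((A))]]]S => [[[((()))]]]S => [[[((()))]]]SS => [[[((()))]]][]S => [[[((()))]]][][]

S => SS   [S -> S S]
SS => [S]S   [S -> [ S ]]
[S]S => [[S]]S   [S -> [ S ]]
[[S]]S => [[[S]]]S   [S -> [ S ]]
[[[S]]]S => [[[A]]]S   [S -> A]
[[[A]]]S => [[[(S)]]]S   [A -> ( S )]
[[[(S)]]]S => [[[(A)]]]S   [S -> A]
[[[(A)]]]S => [[[((S))]]]S   [A -> ( S )]
[[[((S))]]]S => [[[((A))]]]S   [S -> A]
[[[((A))]]]S => [[[((()))]]]S   [A -> ( )]
[[[((()))]]]S => [[[((()))]]]SS   [S -> S S]
[[[((()))]]]SS => [[[((()))]]][]S   [S -> [ ]]
[[[((()))]]][]S => [[[((()))]]][][]   [S -> [ ]]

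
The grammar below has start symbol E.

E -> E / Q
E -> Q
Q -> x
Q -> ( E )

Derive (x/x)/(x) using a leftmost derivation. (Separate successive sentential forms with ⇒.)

E⇒E/Q⇒Q/Q⇒(E)/Q⇒(E/Q)/Q⇒(Q/Q)/Q⇒(x/Q)/Q⇒(x/x)/Q⇒(x/x)/(E)⇒(x/x)/(Q)⇒(x/x)/(x)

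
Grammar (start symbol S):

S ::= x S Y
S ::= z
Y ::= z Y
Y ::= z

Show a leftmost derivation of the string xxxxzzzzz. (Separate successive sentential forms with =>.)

S => xSY   [S ::= x S Y]
xSY => xxSYY   [S ::= x S Y]
xxSYY => xxxSYYY   [S ::= x S Y]
xxxSYYY => xxxxSYYYY   [S ::= x S Y]
xxxxSYYYY => xxxxzYYYY   [S ::= z]
xxxxzYYYY => xxxxzzYYY   [Y ::= z]
xxxxzzYYY => xxxxzzzYY   [Y ::= z]
xxxxzzzYY => xxxxzzzzY   [Y ::= z]
xxxxzzzzY => xxxxzzzzz   [Y ::= z]

S => xSY => xxSYY => xxxSYYY => xxxxSYYYY => xxxxzYYYY => xxxxzzYYY => xxxxzzzYY => xxxxzzzzY => xxxxzzzzz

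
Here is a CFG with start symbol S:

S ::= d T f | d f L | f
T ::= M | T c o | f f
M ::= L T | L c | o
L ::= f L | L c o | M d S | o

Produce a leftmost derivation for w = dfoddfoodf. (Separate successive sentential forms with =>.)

S => dfL   [S ::= d f L]
dfL => dfMdS   [L ::= M d S]
dfMdS => dfLTdS   [M ::= L T]
dfLTdS => dfMdSTdS   [L ::= M d S]
dfMdSTdS => dfodSTdS   [M ::= o]
dfodSTdS => dfoddfLTdS   [S ::= d f L]
dfoddfLTdS => dfoddfoTdS   [L ::= o]
dfoddfoTdS => dfoddfoMdS   [T ::= M]
dfoddfoMdS => dfoddfoodS   [M ::= o]
dfoddfoodS => dfoddfoodf   [S ::= f]

S => dfL => dfMdS => dfLTdS => dfMdSTdS => dfodSTdS => dfoddfLTdS => dfoddfoTdS => dfoddfoMdS => dfoddfoodS => dfoddfoodf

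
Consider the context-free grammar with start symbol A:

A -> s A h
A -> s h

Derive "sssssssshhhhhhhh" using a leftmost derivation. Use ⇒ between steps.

A ⇒ sAh ⇒ ssAhh ⇒ sssAhhh ⇒ ssssAhhhh ⇒ sssssAhhhhh ⇒ ssssssAhhhhhh ⇒ sssssssAhhhhhhh ⇒ sssssssshhhhhhhh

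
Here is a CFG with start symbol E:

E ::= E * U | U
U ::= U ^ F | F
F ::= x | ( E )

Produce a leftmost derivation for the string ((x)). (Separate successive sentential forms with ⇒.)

E ⇒ U ⇒ F ⇒ (E) ⇒ (U) ⇒ (F) ⇒ ((E)) ⇒ ((U)) ⇒ ((F)) ⇒ ((x))

E ⇒ U   [E ::= U]
U ⇒ F   [U ::= F]
F ⇒ (E)   [F ::= ( E )]
(E) ⇒ (U)   [E ::= U]
(U) ⇒ (F)   [U ::= F]
(F) ⇒ ((E))   [F ::= ( E )]
((E)) ⇒ ((U))   [E ::= U]
((U)) ⇒ ((F))   [U ::= F]
((F)) ⇒ ((x))   [F ::= x]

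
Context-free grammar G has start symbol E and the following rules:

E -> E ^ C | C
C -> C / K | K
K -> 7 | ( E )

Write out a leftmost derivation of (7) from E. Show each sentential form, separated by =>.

E=>C=>K=>(E)=>(C)=>(K)=>(7)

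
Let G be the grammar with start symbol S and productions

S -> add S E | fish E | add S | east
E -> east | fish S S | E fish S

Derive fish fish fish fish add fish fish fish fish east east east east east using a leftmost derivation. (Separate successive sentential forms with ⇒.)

S ⇒ fish E   [S -> fish E]
fish E ⇒ fish fish S S   [E -> fish S S]
fish fish S S ⇒ fish fish fish E S   [S -> fish E]
fish fish fish E S ⇒ fish fish fish fish S S S   [E -> fish S S]
fish fish fish fish S S S ⇒ fish fish fish fish add S S S   [S -> add S]
fish fish fish fish add S S S ⇒ fish fish fish fish add fish E S S   [S -> fish E]
fish fish fish fish add fish E S S ⇒ fish fish fish fish add fish fish S S S S   [E -> fish S S]
fish fish fish fish add fish fish S S S S ⇒ fish fish fish fish add fish fish fish E S S S   [S -> fish E]
fish fish fish fish add fish fish fish E S S S ⇒ fish fish fish fish add fish fish fish fish S S S S S   [E -> fish S S]
fish fish fish fish add fish fish fish fish S S S S S ⇒ fish fish fish fish add fish fish fish fish east S S S S   [S -> east]
fish fish fish fish add fish fish fish fish east S S S S ⇒ fish fish fish fish add fish fish fish fish east east S S S   [S -> east]
fish fish fish fish add fish fish fish fish east east S S S ⇒ fish fish fish fish add fish fish fish fish east east east S S   [S -> east]
fish fish fish fish add fish fish fish fish east east east S S ⇒ fish fish fish fish add fish fish fish fish east east east east S   [S -> east]
fish fish fish fish add fish fish fish fish east east east east S ⇒ fish fish fish fish add fish fish fish fish east east east east east   [S -> east]

S ⇒ fish E ⇒ fish fish S S ⇒ fish fish fish E S ⇒ fish fish fish fish S S S ⇒ fish fish fish fish add S S S ⇒ fish fish fish fish add fish E S S ⇒ fish fish fish fish add fish fish S S S S ⇒ fish fish fish fish add fish fish fish E S S S ⇒ fish fish fish fish add fish fish fish fish S S S S S ⇒ fish fish fish fish add fish fish fish fish east S S S S ⇒ fish fish fish fish add fish fish fish fish east east S S S ⇒ fish fish fish fish add fish fish fish fish east east east S S ⇒ fish fish fish fish add fish fish fish fish east east east east S ⇒ fish fish fish fish add fish fish fish fish east east east east east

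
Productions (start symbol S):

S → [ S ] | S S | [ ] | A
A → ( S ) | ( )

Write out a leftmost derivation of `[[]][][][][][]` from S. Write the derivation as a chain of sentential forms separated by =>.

S => SS   [S → S S]
SS => SSS   [S → S S]
SSS => SSSS   [S → S S]
SSSS => SSSSS   [S → S S]
SSSSS => SSSSSS   [S → S S]
SSSSSS => [S]SSSSS   [S → [ S ]]
[S]SSSSS => [[]]SSSSS   [S → [ ]]
[[]]SSSSS => [[]][]SSSS   [S → [ ]]
[[]][]SSSS => [[]][][]SSS   [S → [ ]]
[[]][][]SSS => [[]][][][]SS   [S → [ ]]
[[]][][][]SS => [[]][][][][]S   [S → [ ]]
[[]][][][][]S => [[]][][][][][]   [S → [ ]]

S=>SS=>SSS=>SSSS=>SSSSS=>SSSSSS=>[S]SSSSS=>[[]]SSSSS=>[[]][]SSSS=>[[]][][]SSS=>[[]][][][]SS=>[[]][][][][]S=>[[]][][][][][]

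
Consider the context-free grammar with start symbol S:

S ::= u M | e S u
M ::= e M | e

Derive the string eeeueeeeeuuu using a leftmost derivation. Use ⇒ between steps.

S ⇒ eSu   [S ::= e S u]
eSu ⇒ eeSuu   [S ::= e S u]
eeSuu ⇒ eeeSuuu   [S ::= e S u]
eeeSuuu ⇒ eeeuMuuu   [S ::= u M]
eeeuMuuu ⇒ eeeueMuuu   [M ::= e M]
eeeueMuuu ⇒ eeeueeMuuu   [M ::= e M]
eeeueeMuuu ⇒ eeeueeeMuuu   [M ::= e M]
eeeueeeMuuu ⇒ eeeueeeeMuuu   [M ::= e M]
eeeueeeeMuuu ⇒ eeeueeeeeuuu   [M ::= e]

S⇒eSu⇒eeSuu⇒eeeSuuu⇒eeeuMuuu⇒eeeueMuuu⇒eeeueeMuuu⇒eeeueeeMuuu⇒eeeueeeeMuuu⇒eeeueeeeeuuu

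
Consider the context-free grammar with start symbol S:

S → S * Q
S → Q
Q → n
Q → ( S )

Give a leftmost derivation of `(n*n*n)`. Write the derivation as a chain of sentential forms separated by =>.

S => Q   [S → Q]
Q => (S)   [Q → ( S )]
(S) => (S*Q)   [S → S * Q]
(S*Q) => (S*Q*Q)   [S → S * Q]
(S*Q*Q) => (Q*Q*Q)   [S → Q]
(Q*Q*Q) => (n*Q*Q)   [Q → n]
(n*Q*Q) => (n*n*Q)   [Q → n]
(n*n*Q) => (n*n*n)   [Q → n]

S => Q => (S) => (S*Q) => (S*Q*Q) => (Q*Q*Q) => (n*Q*Q) => (n*n*Q) => (n*n*n)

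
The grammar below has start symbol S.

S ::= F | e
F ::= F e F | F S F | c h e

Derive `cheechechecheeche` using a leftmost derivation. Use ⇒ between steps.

S ⇒ F ⇒ FSF ⇒ cheSF ⇒ cheeF ⇒ cheeFSF ⇒ cheeFSFSF ⇒ cheecheSFSF ⇒ cheecheFFSF ⇒ cheechecheFSF ⇒ cheechechecheSF ⇒ cheechechecheeF ⇒ cheechechecheeche

S ⇒ F   [S ::= F]
F ⇒ FSF   [F ::= F S F]
FSF ⇒ cheSF   [F ::= c h e]
cheSF ⇒ cheeF   [S ::= e]
cheeF ⇒ cheeFSF   [F ::= F S F]
cheeFSF ⇒ cheeFSFSF   [F ::= F S F]
cheeFSFSF ⇒ cheecheSFSF   [F ::= c h e]
cheecheSFSF ⇒ cheecheFFSF   [S ::= F]
cheecheFFSF ⇒ cheechecheFSF   [F ::= c h e]
cheechecheFSF ⇒ cheechechecheSF   [F ::= c h e]
cheechechecheSF ⇒ cheechechecheeF   [S ::= e]
cheechechecheeF ⇒ cheechechecheeche   [F ::= c h e]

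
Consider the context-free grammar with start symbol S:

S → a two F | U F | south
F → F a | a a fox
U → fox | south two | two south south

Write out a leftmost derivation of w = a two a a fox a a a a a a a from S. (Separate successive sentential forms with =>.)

S => a two F => a two F a => a two F a a => a two F a a a => a two F a a a a => a two F a a a a a => a two F a a a a a a => a two F a a a a a a a => a two a a fox a a a a a a a

S => a two F   [S → a two F]
a two F => a two F a   [F → F a]
a two F a => a two F a a   [F → F a]
a two F a a => a two F a a a   [F → F a]
a two F a a a => a two F a a a a   [F → F a]
a two F a a a a => a two F a a a a a   [F → F a]
a two F a a a a a => a two F a a a a a a   [F → F a]
a two F a a a a a a => a two F a a a a a a a   [F → F a]
a two F a a a a a a a => a two a a fox a a a a a a a   [F → a a fox]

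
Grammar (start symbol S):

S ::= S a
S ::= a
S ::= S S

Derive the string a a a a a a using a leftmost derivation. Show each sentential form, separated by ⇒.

S ⇒ S a   [S ::= S a]
S a ⇒ S S a   [S ::= S S]
S S a ⇒ S S S a   [S ::= S S]
S S S a ⇒ S a S S a   [S ::= S a]
S a S S a ⇒ S S a S S a   [S ::= S S]
S S a S S a ⇒ a S a S S a   [S ::= a]
a S a S S a ⇒ a a a S S a   [S ::= a]
a a a S S a ⇒ a a a a S a   [S ::= a]
a a a a S a ⇒ a a a a a a   [S ::= a]

S ⇒ S a ⇒ S S a ⇒ S S S a ⇒ S a S S a ⇒ S S a S S a ⇒ a S a S S a ⇒ a a a S S a ⇒ a a a a S a ⇒ a a a a a a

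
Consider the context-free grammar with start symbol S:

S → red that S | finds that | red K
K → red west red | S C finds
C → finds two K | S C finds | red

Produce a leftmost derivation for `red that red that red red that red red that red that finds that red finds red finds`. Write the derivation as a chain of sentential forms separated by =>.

S => red that S => red that red that S => red that red that red K => red that red that red S C finds => red that red that red red that S C finds => red that red that red red that red K C finds => red that red that red red that red S C finds C finds => red that red that red red that red red that S C finds C finds => red that red that red red that red red that red that S C finds C finds => red that red that red red that red red that red that finds that C finds C finds => red that red that red red that red red that red that finds that red finds C finds => red that red that red red that red red that red that finds that red finds red finds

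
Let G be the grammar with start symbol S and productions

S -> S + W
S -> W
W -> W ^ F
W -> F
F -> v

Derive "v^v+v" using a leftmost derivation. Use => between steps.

S => S+W => W+W => W^F+W => F^F+W => v^F+W => v^v+W => v^v+F => v^v+v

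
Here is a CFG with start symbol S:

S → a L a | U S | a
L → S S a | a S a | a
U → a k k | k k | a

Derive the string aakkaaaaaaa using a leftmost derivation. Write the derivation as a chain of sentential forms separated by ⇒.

S ⇒ aLa   [S → a L a]
aLa ⇒ aSSaa   [L → S S a]
aSSaa ⇒ aaSaa   [S → a]
aaSaa ⇒ aaUSaa   [S → U S]
aaUSaa ⇒ aakkSaa   [U → k k]
aakkSaa ⇒ aakkaLaaa   [S → a L a]
aakkaLaaa ⇒ aakkaaSaaaa   [L → a S a]
aakkaaSaaaa ⇒ aakkaaaaaaa   [S → a]

S ⇒ aLa ⇒ aSSaa ⇒ aaSaa ⇒ aaUSaa ⇒ aakkSaa ⇒ aakkaLaaa ⇒ aakkaaSaaaa ⇒ aakkaaaaaaa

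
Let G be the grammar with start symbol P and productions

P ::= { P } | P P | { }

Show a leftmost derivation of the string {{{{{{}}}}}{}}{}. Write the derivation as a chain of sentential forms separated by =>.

P => PP   [P ::= P P]
PP => {P}P   [P ::= { P }]
{P}P => {PP}P   [P ::= P P]
{PP}P => {{P}P}P   [P ::= { P }]
{{P}P}P => {{{P}}P}P   [P ::= { P }]
{{{P}}P}P => {{{{P}}}P}P   [P ::= { P }]
{{{{P}}}P}P => {{{{{P}}}}P}P   [P ::= { P }]
{{{{{P}}}}P}P => {{{{{{}}}}}P}P   [P ::= { }]
{{{{{{}}}}}P}P => {{{{{{}}}}}{}}P   [P ::= { }]
{{{{{{}}}}}{}}P => {{{{{{}}}}}{}}{}   [P ::= { }]

P => PP => {P}P => {PP}P => {{P}P}P => {{{P}}P}P => {{{{P}}}P}P => {{{{{P}}}}P}P => {{{{{{}}}}}P}P => {{{{{{}}}}}{}}P => {{{{{{}}}}}{}}{}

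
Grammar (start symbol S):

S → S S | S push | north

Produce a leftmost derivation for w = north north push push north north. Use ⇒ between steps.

S ⇒ S S   [S → S S]
S S ⇒ north S   [S → north]
north S ⇒ north S S   [S → S S]
north S S ⇒ north S push S   [S → S push]
north S push S ⇒ north S push push S   [S → S push]
north S push push S ⇒ north north push push S   [S → north]
north north push push S ⇒ north north push push S S   [S → S S]
north north push push S S ⇒ north north push push north S   [S → north]
north north push push north S ⇒ north north push push north north   [S → north]

S ⇒ S S ⇒ north S ⇒ north S S ⇒ north S push S ⇒ north S push push S ⇒ north north push push S ⇒ north north push push S S ⇒ north north push push north S ⇒ north north push push north north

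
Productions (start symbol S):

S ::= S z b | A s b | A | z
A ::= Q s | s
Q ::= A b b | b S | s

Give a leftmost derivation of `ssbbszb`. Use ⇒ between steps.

S ⇒ Szb ⇒ Azb ⇒ Qszb ⇒ Abbszb ⇒ Qsbbszb ⇒ ssbbszb

S ⇒ Szb   [S ::= S z b]
Szb ⇒ Azb   [S ::= A]
Azb ⇒ Qszb   [A ::= Q s]
Qszb ⇒ Abbszb   [Q ::= A b b]
Abbszb ⇒ Qsbbszb   [A ::= Q s]
Qsbbszb ⇒ ssbbszb   [Q ::= s]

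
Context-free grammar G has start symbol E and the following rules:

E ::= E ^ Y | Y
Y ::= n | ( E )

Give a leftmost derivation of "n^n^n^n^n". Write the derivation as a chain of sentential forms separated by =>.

E => E^Y => E^Y^Y => E^Y^Y^Y => E^Y^Y^Y^Y => Y^Y^Y^Y^Y => n^Y^Y^Y^Y => n^n^Y^Y^Y => n^n^n^Y^Y => n^n^n^n^Y => n^n^n^n^n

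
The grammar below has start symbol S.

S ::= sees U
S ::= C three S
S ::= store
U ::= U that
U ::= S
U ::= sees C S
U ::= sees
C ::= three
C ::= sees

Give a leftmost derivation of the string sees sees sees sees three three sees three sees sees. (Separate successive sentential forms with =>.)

S => sees U => sees sees C S => sees sees sees S => sees sees sees sees U => sees sees sees sees S => sees sees sees sees C three S => sees sees sees sees three three S => sees sees sees sees three three C three S => sees sees sees sees three three sees three S => sees sees sees sees three three sees three sees U => sees sees sees sees three three sees three sees sees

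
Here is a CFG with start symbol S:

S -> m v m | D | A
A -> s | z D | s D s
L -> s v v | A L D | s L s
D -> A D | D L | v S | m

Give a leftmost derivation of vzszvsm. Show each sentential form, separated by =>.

S => D => vS => vA => vzD => vzAD => vzsD => vzsAD => vzszDD => vzszvSD => vzszvAD => vzszvsD => vzszvsm

S => D   [S -> D]
D => vS   [D -> v S]
vS => vA   [S -> A]
vA => vzD   [A -> z D]
vzD => vzAD   [D -> A D]
vzAD => vzsD   [A -> s]
vzsD => vzsAD   [D -> A D]
vzsAD => vzszDD   [A -> z D]
vzszDD => vzszvSD   [D -> v S]
vzszvSD => vzszvAD   [S -> A]
vzszvAD => vzszvsD   [A -> s]
vzszvsD => vzszvsm   [D -> m]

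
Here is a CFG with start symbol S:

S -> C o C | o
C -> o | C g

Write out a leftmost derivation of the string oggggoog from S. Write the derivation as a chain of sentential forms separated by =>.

S => CoC   [S -> C o C]
CoC => CgoC   [C -> C g]
CgoC => CggoC   [C -> C g]
CggoC => CgggoC   [C -> C g]
CgggoC => CggggoC   [C -> C g]
CggggoC => oggggoC   [C -> o]
oggggoC => oggggoCg   [C -> C g]
oggggoCg => oggggoog   [C -> o]

S => CoC => CgoC => CggoC => CgggoC => CggggoC => oggggoC => oggggoCg => oggggoog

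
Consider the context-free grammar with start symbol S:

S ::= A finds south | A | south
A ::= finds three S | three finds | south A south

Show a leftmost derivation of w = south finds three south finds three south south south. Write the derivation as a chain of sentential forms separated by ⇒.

S ⇒ A ⇒ south A south ⇒ south finds three S south ⇒ south finds three A south ⇒ south finds three south A south south ⇒ south finds three south finds three S south south ⇒ south finds three south finds three south south south

S ⇒ A   [S ::= A]
A ⇒ south A south   [A ::= south A south]
south A south ⇒ south finds three S south   [A ::= finds three S]
south finds three S south ⇒ south finds three A south   [S ::= A]
south finds three A south ⇒ south finds three south A south south   [A ::= south A south]
south finds three south A south south ⇒ south finds three south finds three S south south   [A ::= finds three S]
south finds three south finds three S south south ⇒ south finds three south finds three south south south   [S ::= south]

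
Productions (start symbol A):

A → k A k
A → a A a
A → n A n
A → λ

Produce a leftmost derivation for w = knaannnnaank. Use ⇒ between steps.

A ⇒ kAk ⇒ knAnk ⇒ knaAank ⇒ knaaAaank ⇒ knaanAnaank ⇒ knaannAnnaank ⇒ knaannnnaank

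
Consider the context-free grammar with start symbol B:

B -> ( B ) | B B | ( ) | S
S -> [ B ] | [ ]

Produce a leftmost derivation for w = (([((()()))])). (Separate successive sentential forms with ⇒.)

B ⇒ (B) ⇒ ((B)) ⇒ ((S)) ⇒ (([B])) ⇒ (([(B)])) ⇒ (([((B))])) ⇒ (([((BB))])) ⇒ (([((()B))])) ⇒ (([((()()))]))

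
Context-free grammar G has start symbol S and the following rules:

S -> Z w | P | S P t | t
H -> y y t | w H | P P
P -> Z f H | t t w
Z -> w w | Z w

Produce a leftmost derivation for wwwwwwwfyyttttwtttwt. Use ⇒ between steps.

S ⇒ SPt ⇒ SPtPt ⇒ SPtPtPt ⇒ ZwPtPtPt ⇒ ZwwPtPtPt ⇒ wwwwPtPtPt ⇒ wwwwZfHtPtPt ⇒ wwwwZwfHtPtPt ⇒ wwwwwwwfHtPtPt ⇒ wwwwwwwfyyttPtPt ⇒ wwwwwwwfyyttttwtPt ⇒ wwwwwwwfyyttttwtttwt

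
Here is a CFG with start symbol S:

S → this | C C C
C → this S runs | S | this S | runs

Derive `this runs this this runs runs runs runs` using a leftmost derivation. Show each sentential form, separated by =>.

S => C C C   [S → C C C]
C C C => this S C C   [C → this S]
this S C C => this C C C C C   [S → C C C]
this C C C C C => this runs C C C C   [C → runs]
this runs C C C C => this runs this S runs C C C   [C → this S runs]
this runs this S runs C C C => this runs this this runs C C C   [S → this]
this runs this this runs C C C => this runs this this runs runs C C   [C → runs]
this runs this this runs runs C C => this runs this this runs runs runs C   [C → runs]
this runs this this runs runs runs C => this runs this this runs runs runs runs   [C → runs]

S => C C C => this S C C => this C C C C C => this runs C C C C => this runs this S runs C C C => this runs this this runs C C C => this runs this this runs runs C C => this runs this this runs runs runs C => this runs this this runs runs runs runs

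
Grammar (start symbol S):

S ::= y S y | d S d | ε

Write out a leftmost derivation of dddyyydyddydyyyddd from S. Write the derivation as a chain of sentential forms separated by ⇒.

S⇒dSd⇒ddSdd⇒dddSddd⇒dddySyddd⇒dddyySyyddd⇒dddyyySyyyddd⇒dddyyydSdyyyddd⇒dddyyydySydyyyddd⇒dddyyydydSdydyyyddd⇒dddyyydyddydyyyddd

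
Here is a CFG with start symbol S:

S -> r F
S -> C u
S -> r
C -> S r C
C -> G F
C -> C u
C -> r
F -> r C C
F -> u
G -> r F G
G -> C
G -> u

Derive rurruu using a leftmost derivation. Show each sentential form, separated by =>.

S => Cu => Cuu => SrCuu => rFrCuu => rurCuu => rurruu

S => Cu   [S -> C u]
Cu => Cuu   [C -> C u]
Cuu => SrCuu   [C -> S r C]
SrCuu => rFrCuu   [S -> r F]
rFrCuu => rurCuu   [F -> u]
rurCuu => rurruu   [C -> r]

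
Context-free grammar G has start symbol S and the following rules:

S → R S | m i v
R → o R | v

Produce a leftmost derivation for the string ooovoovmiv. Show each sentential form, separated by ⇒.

S ⇒ RS   [S → R S]
RS ⇒ oRS   [R → o R]
oRS ⇒ ooRS   [R → o R]
ooRS ⇒ oooRS   [R → o R]
oooRS ⇒ ooovS   [R → v]
ooovS ⇒ ooovRS   [S → R S]
ooovRS ⇒ ooovoRS   [R → o R]
ooovoRS ⇒ ooovooRS   [R → o R]
ooovooRS ⇒ ooovoovS   [R → v]
ooovoovS ⇒ ooovoovmiv   [S → m i v]

S ⇒ RS ⇒ oRS ⇒ ooRS ⇒ oooRS ⇒ ooovS ⇒ ooovRS ⇒ ooovoRS ⇒ ooovooRS ⇒ ooovoovS ⇒ ooovoovmiv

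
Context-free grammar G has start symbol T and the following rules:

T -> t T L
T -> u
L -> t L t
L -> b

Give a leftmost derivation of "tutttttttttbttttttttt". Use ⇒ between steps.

T⇒tTL⇒tuL⇒tutLt⇒tuttLtt⇒tutttLttt⇒tuttttLtttt⇒tutttttLttttt⇒tuttttttLtttttt⇒tutttttttLttttttt⇒tuttttttttLtttttttt⇒tutttttttttLttttttttt⇒tutttttttttbttttttttt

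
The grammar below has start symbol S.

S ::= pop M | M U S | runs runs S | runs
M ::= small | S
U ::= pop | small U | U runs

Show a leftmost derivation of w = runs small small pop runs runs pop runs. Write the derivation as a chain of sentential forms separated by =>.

S => M U S => S U S => M U S U S => S U S U S => runs U S U S => runs small U S U S => runs small small U S U S => runs small small U runs S U S => runs small small pop runs S U S => runs small small pop runs runs U S => runs small small pop runs runs pop S => runs small small pop runs runs pop runs

S => M U S   [S ::= M U S]
M U S => S U S   [M ::= S]
S U S => M U S U S   [S ::= M U S]
M U S U S => S U S U S   [M ::= S]
S U S U S => runs U S U S   [S ::= runs]
runs U S U S => runs small U S U S   [U ::= small U]
runs small U S U S => runs small small U S U S   [U ::= small U]
runs small small U S U S => runs small small U runs S U S   [U ::= U runs]
runs small small U runs S U S => runs small small pop runs S U S   [U ::= pop]
runs small small pop runs S U S => runs small small pop runs runs U S   [S ::= runs]
runs small small pop runs runs U S => runs small small pop runs runs pop S   [U ::= pop]
runs small small pop runs runs pop S => runs small small pop runs runs pop runs   [S ::= runs]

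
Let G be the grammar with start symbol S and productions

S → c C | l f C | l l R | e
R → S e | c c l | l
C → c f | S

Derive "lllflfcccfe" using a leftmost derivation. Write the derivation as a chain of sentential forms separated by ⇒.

S ⇒ llR ⇒ llSe ⇒ lllfCe ⇒ lllfSe ⇒ lllflfCe ⇒ lllflfSe ⇒ lllflfcCe ⇒ lllflfcSe ⇒ lllflfccCe ⇒ lllflfcccfe

S ⇒ llR   [S → l l R]
llR ⇒ llSe   [R → S e]
llSe ⇒ lllfCe   [S → l f C]
lllfCe ⇒ lllfSe   [C → S]
lllfSe ⇒ lllflfCe   [S → l f C]
lllflfCe ⇒ lllflfSe   [C → S]
lllflfSe ⇒ lllflfcCe   [S → c C]
lllflfcCe ⇒ lllflfcSe   [C → S]
lllflfcSe ⇒ lllflfccCe   [S → c C]
lllflfccCe ⇒ lllflfcccfe   [C → c f]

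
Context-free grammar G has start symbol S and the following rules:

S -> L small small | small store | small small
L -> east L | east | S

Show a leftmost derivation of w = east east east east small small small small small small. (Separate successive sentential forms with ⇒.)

S ⇒ L small small ⇒ east L small small ⇒ east S small small ⇒ east L small small small small ⇒ east east L small small small small ⇒ east east east L small small small small ⇒ east east east east L small small small small ⇒ east east east east S small small small small ⇒ east east east east small small small small small small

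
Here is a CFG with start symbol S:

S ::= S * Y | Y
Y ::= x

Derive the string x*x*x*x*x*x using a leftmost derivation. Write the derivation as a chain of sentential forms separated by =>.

S=>S*Y=>S*Y*Y=>S*Y*Y*Y=>S*Y*Y*Y*Y=>S*Y*Y*Y*Y*Y=>Y*Y*Y*Y*Y*Y=>x*Y*Y*Y*Y*Y=>x*x*Y*Y*Y*Y=>x*x*x*Y*Y*Y=>x*x*x*x*Y*Y=>x*x*x*x*x*Y=>x*x*x*x*x*x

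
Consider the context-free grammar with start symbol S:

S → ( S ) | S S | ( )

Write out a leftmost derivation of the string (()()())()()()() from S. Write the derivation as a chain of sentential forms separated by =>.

S => SS => SSS => SSSS => SSSSS => (S)SSSS => (SS)SSSS => (SSS)SSSS => (()SS)SSSS => (()()S)SSSS => (()()())SSSS => (()()())()SSS => (()()())()()SS => (()()())()()()S => (()()())()()()()

S => SS   [S → S S]
SS => SSS   [S → S S]
SSS => SSSS   [S → S S]
SSSS => SSSSS   [S → S S]
SSSSS => (S)SSSS   [S → ( S )]
(S)SSSS => (SS)SSSS   [S → S S]
(SS)SSSS => (SSS)SSSS   [S → S S]
(SSS)SSSS => (()SS)SSSS   [S → ( )]
(()SS)SSSS => (()()S)SSSS   [S → ( )]
(()()S)SSSS => (()()())SSSS   [S → ( )]
(()()())SSSS => (()()())()SSS   [S → ( )]
(()()())()SSS => (()()())()()SS   [S → ( )]
(()()())()()SS => (()()())()()()S   [S → ( )]
(()()())()()()S => (()()())()()()()   [S → ( )]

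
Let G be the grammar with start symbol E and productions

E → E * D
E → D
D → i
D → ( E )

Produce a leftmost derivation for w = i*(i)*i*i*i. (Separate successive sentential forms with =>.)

E => E*D   [E → E * D]
E*D => E*D*D   [E → E * D]
E*D*D => E*D*D*D   [E → E * D]
E*D*D*D => E*D*D*D*D   [E → E * D]
E*D*D*D*D => D*D*D*D*D   [E → D]
D*D*D*D*D => i*D*D*D*D   [D → i]
i*D*D*D*D => i*(E)*D*D*D   [D → ( E )]
i*(E)*D*D*D => i*(D)*D*D*D   [E → D]
i*(D)*D*D*D => i*(i)*D*D*D   [D → i]
i*(i)*D*D*D => i*(i)*i*D*D   [D → i]
i*(i)*i*D*D => i*(i)*i*i*D   [D → i]
i*(i)*i*i*D => i*(i)*i*i*i   [D → i]

E => E*D => E*D*D => E*D*D*D => E*D*D*D*D => D*D*D*D*D => i*D*D*D*D => i*(E)*D*D*D => i*(D)*D*D*D => i*(i)*D*D*D => i*(i)*i*D*D => i*(i)*i*i*D => i*(i)*i*i*i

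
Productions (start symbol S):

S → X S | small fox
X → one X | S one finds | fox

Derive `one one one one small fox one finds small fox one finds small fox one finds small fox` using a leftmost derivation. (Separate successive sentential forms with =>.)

S => X S   [S → X S]
X S => S one finds S   [X → S one finds]
S one finds S => X S one finds S   [S → X S]
X S one finds S => one X S one finds S   [X → one X]
one X S one finds S => one one X S one finds S   [X → one X]
one one X S one finds S => one one S one finds S one finds S   [X → S one finds]
one one S one finds S one finds S => one one X S one finds S one finds S   [S → X S]
one one X S one finds S one finds S => one one one X S one finds S one finds S   [X → one X]
one one one X S one finds S one finds S => one one one one X S one finds S one finds S   [X → one X]
one one one one X S one finds S one finds S => one one one one S one finds S one finds S one finds S   [X → S one finds]
one one one one S one finds S one finds S one finds S => one one one one small fox one finds S one finds S one finds S   [S → small fox]
one one one one small fox one finds S one finds S one finds S => one one one one small fox one finds small fox one finds S one finds S   [S → small fox]
one one one one small fox one finds small fox one finds S one finds S => one one one one small fox one finds small fox one finds small fox one finds S   [S → small fox]
one one one one small fox one finds small fox one finds small fox one finds S => one one one one small fox one finds small fox one finds small fox one finds small fox   [S → small fox]

S => X S => S one finds S => X S one finds S => one X S one finds S => one one X S one finds S => one one S one finds S one finds S => one one X S one finds S one finds S => one one one X S one finds S one finds S => one one one one X S one finds S one finds S => one one one one S one finds S one finds S one finds S => one one one one small fox one finds S one finds S one finds S => one one one one small fox one finds small fox one finds S one finds S => one one one one small fox one finds small fox one finds small fox one finds S => one one one one small fox one finds small fox one finds small fox one finds small fox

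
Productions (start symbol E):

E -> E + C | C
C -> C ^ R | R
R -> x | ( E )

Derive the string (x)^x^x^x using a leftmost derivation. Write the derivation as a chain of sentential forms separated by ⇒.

E ⇒ C ⇒ C^R ⇒ C^R^R ⇒ C^R^R^R ⇒ R^R^R^R ⇒ (E)^R^R^R ⇒ (C)^R^R^R ⇒ (R)^R^R^R ⇒ (x)^R^R^R ⇒ (x)^x^R^R ⇒ (x)^x^x^R ⇒ (x)^x^x^x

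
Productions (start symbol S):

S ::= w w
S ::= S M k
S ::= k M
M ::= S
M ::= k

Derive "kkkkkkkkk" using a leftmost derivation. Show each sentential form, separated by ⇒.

S ⇒ SMk ⇒ kMMk ⇒ kkMk ⇒ kkSk ⇒ kkSMkk ⇒ kkSMkMkk ⇒ kkkMMkMkk ⇒ kkkkMkMkk ⇒ kkkkkkMkk ⇒ kkkkkkkkk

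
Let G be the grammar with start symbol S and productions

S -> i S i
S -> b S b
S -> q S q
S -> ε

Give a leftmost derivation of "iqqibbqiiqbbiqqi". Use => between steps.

S => iSi => iqSqi => iqqSqqi => iqqiSiqqi => iqqibSbiqqi => iqqibbSbbiqqi => iqqibbqSqbbiqqi => iqqibbqiSiqbbiqqi => iqqibbqiiqbbiqqi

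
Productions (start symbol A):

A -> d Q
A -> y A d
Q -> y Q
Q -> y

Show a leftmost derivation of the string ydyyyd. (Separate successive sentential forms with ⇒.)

A ⇒ yAd   [A -> y A d]
yAd ⇒ ydQd   [A -> d Q]
ydQd ⇒ ydyQd   [Q -> y Q]
ydyQd ⇒ ydyyQd   [Q -> y Q]
ydyyQd ⇒ ydyyyd   [Q -> y]

A ⇒ yAd ⇒ ydQd ⇒ ydyQd ⇒ ydyyQd ⇒ ydyyyd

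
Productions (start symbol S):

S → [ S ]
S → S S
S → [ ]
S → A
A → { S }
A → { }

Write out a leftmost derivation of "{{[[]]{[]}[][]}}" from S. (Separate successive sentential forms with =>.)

S=>A=>{S}=>{A}=>{{S}}=>{{SS}}=>{{SSS}}=>{{[S]SS}}=>{{[[]]SS}}=>{{[[]]AS}}=>{{[[]]{S}S}}=>{{[[]]{[]}S}}=>{{[[]]{[]}SS}}=>{{[[]]{[]}[]S}}=>{{[[]]{[]}[][]}}

S => A   [S → A]
A => {S}   [A → { S }]
{S} => {A}   [S → A]
{A} => {{S}}   [A → { S }]
{{S}} => {{SS}}   [S → S S]
{{SS}} => {{SSS}}   [S → S S]
{{SSS}} => {{[S]SS}}   [S → [ S ]]
{{[S]SS}} => {{[[]]SS}}   [S → [ ]]
{{[[]]SS}} => {{[[]]AS}}   [S → A]
{{[[]]AS}} => {{[[]]{S}S}}   [A → { S }]
{{[[]]{S}S}} => {{[[]]{[]}S}}   [S → [ ]]
{{[[]]{[]}S}} => {{[[]]{[]}SS}}   [S → S S]
{{[[]]{[]}SS}} => {{[[]]{[]}[]S}}   [S → [ ]]
{{[[]]{[]}[]S}} => {{[[]]{[]}[][]}}   [S → [ ]]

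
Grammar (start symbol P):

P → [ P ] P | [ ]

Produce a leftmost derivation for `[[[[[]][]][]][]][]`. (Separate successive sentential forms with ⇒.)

P ⇒ [P]P   [P → [ P ] P]
[P]P ⇒ [[P]P]P   [P → [ P ] P]
[[P]P]P ⇒ [[[P]P]P]P   [P → [ P ] P]
[[[P]P]P]P ⇒ [[[[P]P]P]P]P   [P → [ P ] P]
[[[[P]P]P]P]P ⇒ [[[[[]]P]P]P]P   [P → [ ]]
[[[[[]]P]P]P]P ⇒ [[[[[]][]]P]P]P   [P → [ ]]
[[[[[]][]]P]P]P ⇒ [[[[[]][]][]]P]P   [P → [ ]]
[[[[[]][]][]]P]P ⇒ [[[[[]][]][]][]]P   [P → [ ]]
[[[[[]][]][]][]]P ⇒ [[[[[]][]][]][]][]   [P → [ ]]

P ⇒ [P]P ⇒ [[P]P]P ⇒ [[[P]P]P]P ⇒ [[[[P]P]P]P]P ⇒ [[[[[]]P]P]P]P ⇒ [[[[[]][]]P]P]P ⇒ [[[[[]][]][]]P]P ⇒ [[[[[]][]][]][]]P ⇒ [[[[[]][]][]][]][]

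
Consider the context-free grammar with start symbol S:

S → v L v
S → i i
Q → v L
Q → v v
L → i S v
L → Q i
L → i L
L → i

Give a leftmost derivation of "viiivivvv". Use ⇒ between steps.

S ⇒ vLv   [S → v L v]
vLv ⇒ viLv   [L → i L]
viLv ⇒ viiLv   [L → i L]
viiLv ⇒ viiiSvv   [L → i S v]
viiiSvv ⇒ viiivLvvv   [S → v L v]
viiivLvvv ⇒ viiivivvv   [L → i]

S ⇒ vLv ⇒ viLv ⇒ viiLv ⇒ viiiSvv ⇒ viiivLvvv ⇒ viiivivvv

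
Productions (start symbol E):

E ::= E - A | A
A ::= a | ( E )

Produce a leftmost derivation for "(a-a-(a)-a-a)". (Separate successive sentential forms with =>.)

E => A => (E) => (E-A) => (E-A-A) => (E-A-A-A) => (E-A-A-A-A) => (A-A-A-A-A) => (a-A-A-A-A) => (a-a-A-A-A) => (a-a-(E)-A-A) => (a-a-(A)-A-A) => (a-a-(a)-A-A) => (a-a-(a)-a-A) => (a-a-(a)-a-a)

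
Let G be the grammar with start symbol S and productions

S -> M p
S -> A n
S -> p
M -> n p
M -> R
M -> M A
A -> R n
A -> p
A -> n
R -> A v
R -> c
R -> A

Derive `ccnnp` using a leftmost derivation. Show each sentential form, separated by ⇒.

S ⇒ Mp ⇒ MAp ⇒ MAAp ⇒ RAAp ⇒ cAAp ⇒ cRnAp ⇒ ccnAp ⇒ ccnnp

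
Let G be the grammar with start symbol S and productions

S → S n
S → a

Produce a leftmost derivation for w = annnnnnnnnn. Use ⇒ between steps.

S ⇒ Sn   [S → S n]
Sn ⇒ Snn   [S → S n]
Snn ⇒ Snnn   [S → S n]
Snnn ⇒ Snnnn   [S → S n]
Snnnn ⇒ Snnnnn   [S → S n]
Snnnnn ⇒ Snnnnnn   [S → S n]
Snnnnnn ⇒ Snnnnnnn   [S → S n]
Snnnnnnn ⇒ Snnnnnnnn   [S → S n]
Snnnnnnnn ⇒ Snnnnnnnnn   [S → S n]
Snnnnnnnnn ⇒ Snnnnnnnnnn   [S → S n]
Snnnnnnnnnn ⇒ annnnnnnnnn   [S → a]

S⇒Sn⇒Snn⇒Snnn⇒Snnnn⇒Snnnnn⇒Snnnnnn⇒Snnnnnnn⇒Snnnnnnnn⇒Snnnnnnnnn⇒Snnnnnnnnnn⇒annnnnnnnnn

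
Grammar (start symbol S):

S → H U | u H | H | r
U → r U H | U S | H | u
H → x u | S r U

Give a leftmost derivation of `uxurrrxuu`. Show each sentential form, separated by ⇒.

S ⇒ HU ⇒ SrUU ⇒ uHrUU ⇒ uxurUU ⇒ uxurHU ⇒ uxurSrUU ⇒ uxurrrUU ⇒ uxurrrHU ⇒ uxurrrxuU ⇒ uxurrrxuu

S ⇒ HU   [S → H U]
HU ⇒ SrUU   [H → S r U]
SrUU ⇒ uHrUU   [S → u H]
uHrUU ⇒ uxurUU   [H → x u]
uxurUU ⇒ uxurHU   [U → H]
uxurHU ⇒ uxurSrUU   [H → S r U]
uxurSrUU ⇒ uxurrrUU   [S → r]
uxurrrUU ⇒ uxurrrHU   [U → H]
uxurrrHU ⇒ uxurrrxuU   [H → x u]
uxurrrxuU ⇒ uxurrrxuu   [U → u]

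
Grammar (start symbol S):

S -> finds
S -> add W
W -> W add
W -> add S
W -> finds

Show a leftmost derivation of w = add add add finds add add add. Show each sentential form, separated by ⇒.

S ⇒ add W ⇒ add W add ⇒ add add S add ⇒ add add add W add ⇒ add add add W add add ⇒ add add add W add add add ⇒ add add add finds add add add

S ⇒ add W   [S -> add W]
add W ⇒ add W add   [W -> W add]
add W add ⇒ add add S add   [W -> add S]
add add S add ⇒ add add add W add   [S -> add W]
add add add W add ⇒ add add add W add add   [W -> W add]
add add add W add add ⇒ add add add W add add add   [W -> W add]
add add add W add add add ⇒ add add add finds add add add   [W -> finds]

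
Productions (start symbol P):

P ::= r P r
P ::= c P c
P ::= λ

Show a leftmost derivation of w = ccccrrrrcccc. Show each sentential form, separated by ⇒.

P ⇒ cPc   [P ::= c P c]
cPc ⇒ ccPcc   [P ::= c P c]
ccPcc ⇒ cccPccc   [P ::= c P c]
cccPccc ⇒ ccccPcccc   [P ::= c P c]
ccccPcccc ⇒ ccccrPrcccc   [P ::= r P r]
ccccrPrcccc ⇒ ccccrrPrrcccc   [P ::= r P r]
ccccrrPrrcccc ⇒ ccccrrrrcccc   [P ::= λ]

P ⇒ cPc ⇒ ccPcc ⇒ cccPccc ⇒ ccccPcccc ⇒ ccccrPrcccc ⇒ ccccrrPrrcccc ⇒ ccccrrrrcccc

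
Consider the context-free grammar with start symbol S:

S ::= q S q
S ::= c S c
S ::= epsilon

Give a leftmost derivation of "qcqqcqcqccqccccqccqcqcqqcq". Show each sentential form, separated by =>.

S=>qSq=>qcScq=>qcqSqcq=>qcqqSqqcq=>qcqqcScqqcq=>qcqqcqSqcqqcq=>qcqqcqcScqcqqcq=>qcqqcqcqSqcqcqqcq=>qcqqcqcqcScqcqcqqcq=>qcqqcqcqccSccqcqcqqcq=>qcqqcqcqccqSqccqcqcqqcq=>qcqqcqcqccqcScqccqcqcqqcq=>qcqqcqcqccqccSccqccqcqcqqcq=>qcqqcqcqccqccccqccqcqcqqcq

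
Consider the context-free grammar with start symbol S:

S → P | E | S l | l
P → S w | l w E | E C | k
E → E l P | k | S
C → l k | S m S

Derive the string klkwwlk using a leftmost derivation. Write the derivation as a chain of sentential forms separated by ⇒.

S ⇒ E   [S → E]
E ⇒ ElP   [E → E l P]
ElP ⇒ ElPlP   [E → E l P]
ElPlP ⇒ klPlP   [E → k]
klPlP ⇒ klSwlP   [P → S w]
klSwlP ⇒ klPwlP   [S → P]
klPwlP ⇒ klSwwlP   [P → S w]
klSwwlP ⇒ klEwwlP   [S → E]
klEwwlP ⇒ klkwwlP   [E → k]
klkwwlP ⇒ klkwwlk   [P → k]

S⇒E⇒ElP⇒ElPlP⇒klPlP⇒klSwlP⇒klPwlP⇒klSwwlP⇒klEwwlP⇒klkwwlP⇒klkwwlk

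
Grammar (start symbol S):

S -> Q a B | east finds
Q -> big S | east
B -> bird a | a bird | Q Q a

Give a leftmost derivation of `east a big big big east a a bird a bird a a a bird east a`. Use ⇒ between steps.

S ⇒ Q a B ⇒ east a B ⇒ east a Q Q a ⇒ east a big S Q a ⇒ east a big Q a B Q a ⇒ east a big big S a B Q a ⇒ east a big big Q a B a B Q a ⇒ east a big big big S a B a B Q a ⇒ east a big big big Q a B a B a B Q a ⇒ east a big big big east a B a B a B Q a ⇒ east a big big big east a a bird a B a B Q a ⇒ east a big big big east a a bird a bird a a B Q a ⇒ east a big big big east a a bird a bird a a a bird Q a ⇒ east a big big big east a a bird a bird a a a bird east a

S ⇒ Q a B   [S -> Q a B]
Q a B ⇒ east a B   [Q -> east]
east a B ⇒ east a Q Q a   [B -> Q Q a]
east a Q Q a ⇒ east a big S Q a   [Q -> big S]
east a big S Q a ⇒ east a big Q a B Q a   [S -> Q a B]
east a big Q a B Q a ⇒ east a big big S a B Q a   [Q -> big S]
east a big big S a B Q a ⇒ east a big big Q a B a B Q a   [S -> Q a B]
east a big big Q a B a B Q a ⇒ east a big big big S a B a B Q a   [Q -> big S]
east a big big big S a B a B Q a ⇒ east a big big big Q a B a B a B Q a   [S -> Q a B]
east a big big big Q a B a B a B Q a ⇒ east a big big big east a B a B a B Q a   [Q -> east]
east a big big big east a B a B a B Q a ⇒ east a big big big east a a bird a B a B Q a   [B -> a bird]
east a big big big east a a bird a B a B Q a ⇒ east a big big big east a a bird a bird a a B Q a   [B -> bird a]
east a big big big east a a bird a bird a a B Q a ⇒ east a big big big east a a bird a bird a a a bird Q a   [B -> a bird]
east a big big big east a a bird a bird a a a bird Q a ⇒ east a big big big east a a bird a bird a a a bird east a   [Q -> east]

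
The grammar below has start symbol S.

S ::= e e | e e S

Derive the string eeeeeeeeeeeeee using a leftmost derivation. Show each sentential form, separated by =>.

S => eeS => eeeeS => eeeeeeS => eeeeeeeeS => eeeeeeeeeeS => eeeeeeeeeeeeS => eeeeeeeeeeeeee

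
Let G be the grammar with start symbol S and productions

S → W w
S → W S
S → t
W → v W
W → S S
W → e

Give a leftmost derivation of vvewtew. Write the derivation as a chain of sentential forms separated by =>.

S => WS => vWS => vSSS => vWwSS => vvWwSS => vvewSS => vvewtS => vvewtWw => vvewtew

S => WS   [S → W S]
WS => vWS   [W → v W]
vWS => vSSS   [W → S S]
vSSS => vWwSS   [S → W w]
vWwSS => vvWwSS   [W → v W]
vvWwSS => vvewSS   [W → e]
vvewSS => vvewtS   [S → t]
vvewtS => vvewtWw   [S → W w]
vvewtWw => vvewtew   [W → e]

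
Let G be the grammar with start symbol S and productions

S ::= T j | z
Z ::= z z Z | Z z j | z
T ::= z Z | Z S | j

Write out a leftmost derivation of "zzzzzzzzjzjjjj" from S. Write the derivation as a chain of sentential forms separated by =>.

S => Tj => ZSj => ZzjSj => zzZzjSj => zzzzZzjSj => zzzzzzZzjSj => zzzzzzzzjSj => zzzzzzzzjTjj => zzzzzzzzjZSjj => zzzzzzzzjzSjj => zzzzzzzzjzTjjj => zzzzzzzzjzjjjj

S => Tj   [S ::= T j]
Tj => ZSj   [T ::= Z S]
ZSj => ZzjSj   [Z ::= Z z j]
ZzjSj => zzZzjSj   [Z ::= z z Z]
zzZzjSj => zzzzZzjSj   [Z ::= z z Z]
zzzzZzjSj => zzzzzzZzjSj   [Z ::= z z Z]
zzzzzzZzjSj => zzzzzzzzjSj   [Z ::= z]
zzzzzzzzjSj => zzzzzzzzjTjj   [S ::= T j]
zzzzzzzzjTjj => zzzzzzzzjZSjj   [T ::= Z S]
zzzzzzzzjZSjj => zzzzzzzzjzSjj   [Z ::= z]
zzzzzzzzjzSjj => zzzzzzzzjzTjjj   [S ::= T j]
zzzzzzzzjzTjjj => zzzzzzzzjzjjjj   [T ::= j]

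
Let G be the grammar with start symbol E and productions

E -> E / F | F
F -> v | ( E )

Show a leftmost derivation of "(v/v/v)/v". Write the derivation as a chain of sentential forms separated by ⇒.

E ⇒ E/F   [E -> E / F]
E/F ⇒ F/F   [E -> F]
F/F ⇒ (E)/F   [F -> ( E )]
(E)/F ⇒ (E/F)/F   [E -> E / F]
(E/F)/F ⇒ (E/F/F)/F   [E -> E / F]
(E/F/F)/F ⇒ (F/F/F)/F   [E -> F]
(F/F/F)/F ⇒ (v/F/F)/F   [F -> v]
(v/F/F)/F ⇒ (v/v/F)/F   [F -> v]
(v/v/F)/F ⇒ (v/v/v)/F   [F -> v]
(v/v/v)/F ⇒ (v/v/v)/v   [F -> v]

E ⇒ E/F ⇒ F/F ⇒ (E)/F ⇒ (E/F)/F ⇒ (E/F/F)/F ⇒ (F/F/F)/F ⇒ (v/F/F)/F ⇒ (v/v/F)/F ⇒ (v/v/v)/F ⇒ (v/v/v)/v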